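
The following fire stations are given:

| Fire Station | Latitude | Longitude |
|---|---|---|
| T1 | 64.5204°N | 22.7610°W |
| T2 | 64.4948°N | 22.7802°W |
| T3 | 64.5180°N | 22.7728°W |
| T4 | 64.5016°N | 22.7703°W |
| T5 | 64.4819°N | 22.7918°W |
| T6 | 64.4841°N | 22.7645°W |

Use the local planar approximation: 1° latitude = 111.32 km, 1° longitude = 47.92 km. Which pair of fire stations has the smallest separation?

T1 and T3

Pairwise distances:
T1–T2: 2.9946 km
T1–T3: 0.6254 km
T1–T4: 2.1397 km
T1–T5: 4.5328 km
T1–T6: 4.0444 km
T2–T3: 2.6069 km
T2–T4: 0.8934 km
T2–T5: 1.5399 km
T2–T6: 1.4088 km
T3–T4: 1.8296 km
T3–T5: 4.1205 km
T3–T6: 3.7946 km
T4–T5: 2.4230 km
T4–T6: 1.9678 km
T5–T6: 1.3309 km
Closest pair: T1–T3 at 0.6254 km.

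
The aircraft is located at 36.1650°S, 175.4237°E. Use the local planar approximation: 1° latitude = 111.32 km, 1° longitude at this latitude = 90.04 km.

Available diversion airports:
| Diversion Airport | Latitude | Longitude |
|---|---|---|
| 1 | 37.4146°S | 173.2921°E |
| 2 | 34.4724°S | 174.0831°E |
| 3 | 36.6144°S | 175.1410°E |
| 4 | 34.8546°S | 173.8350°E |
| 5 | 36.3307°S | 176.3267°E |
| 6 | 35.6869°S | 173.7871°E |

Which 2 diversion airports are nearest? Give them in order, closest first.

Distances from 36.1650°S, 175.4237°E:
1: √((-1.2496·111.32)² + (-2.1316·90.04)²) = √(19350.332340 + 36836.842380) = 237.0383 km
2: √((1.6926·111.32)² + (-1.3406·90.04)²) = √(35502.183827 + 14570.330492) = 223.7689 km
3: √((-0.4494·111.32)² + (-0.2827·90.04)²) = √(2502.721540 + 647.921796) = 56.1306 km
4: √((1.3104·111.32)² + (-1.5887·90.04)²) = √(21279.144521 + 20462.314895) = 204.3073 km
5: √((-0.1657·111.32)² + (0.9030·90.04)²) = √(340.244734 + 6610.685149) = 83.3722 km
6: √((0.4781·111.32)² + (-1.6366·90.04)²) = √(2832.591077 + 21714.811630) = 156.6761 km
Sorted: 3 (56.1306 km) < 5 (83.3722 km) < 6 (156.6761 km) < 4 (204.3073 km) < …

3, 5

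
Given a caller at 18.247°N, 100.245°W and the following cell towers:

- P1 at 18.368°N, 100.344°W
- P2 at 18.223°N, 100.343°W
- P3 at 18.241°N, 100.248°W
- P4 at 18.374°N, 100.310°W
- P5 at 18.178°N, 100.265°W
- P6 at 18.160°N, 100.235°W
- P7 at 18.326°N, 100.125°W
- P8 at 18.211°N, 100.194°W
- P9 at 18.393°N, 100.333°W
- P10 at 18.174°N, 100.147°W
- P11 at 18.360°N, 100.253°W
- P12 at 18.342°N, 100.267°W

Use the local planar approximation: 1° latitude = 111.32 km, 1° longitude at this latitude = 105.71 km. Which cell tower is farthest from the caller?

P9

Distances from 18.247°N, 100.245°W:
P1: √((0.121·111.32)² + (-0.099·105.71)²) = √(181.43336 + 109.52229) = 17.057 km
P2: √((-0.024·111.32)² + (-0.098·105.71)²) = √(7.13787 + 107.32090) = 10.699 km
P3: √((-0.006·111.32)² + (-0.003·105.71)²) = √(0.44612 + 0.10057) = 0.739 km
P4: √((0.127·111.32)² + (-0.065·105.71)²) = √(199.87286 + 47.21270) = 15.719 km
P5: √((-0.069·111.32)² + (-0.020·105.71)²) = √(58.99899 + 4.46984) = 7.967 km
P6: √((-0.087·111.32)² + (0.010·105.71)²) = √(93.79613 + 1.11746) = 9.742 km
P7: √((0.079·111.32)² + (0.120·105.71)²) = √(77.33936 + 160.91430) = 15.435 km
P8: √((-0.036·111.32)² + (0.051·105.71)²) = √(16.06022 + 29.06515) = 6.718 km
P9: √((0.146·111.32)² + (-0.088·105.71)²) = √(264.15091 + 86.53613) = 18.727 km
P10: √((-0.073·111.32)² + (0.098·105.71)²) = √(66.03773 + 107.32090) = 13.167 km
P11: √((0.113·111.32)² + (-0.008·105.71)²) = √(158.23527 + 0.71517) = 12.608 km
P12: √((0.095·111.32)² + (-0.022·105.71)²) = √(111.83909 + 5.40851) = 10.828 km
Maximum: P9 at 18.727 km.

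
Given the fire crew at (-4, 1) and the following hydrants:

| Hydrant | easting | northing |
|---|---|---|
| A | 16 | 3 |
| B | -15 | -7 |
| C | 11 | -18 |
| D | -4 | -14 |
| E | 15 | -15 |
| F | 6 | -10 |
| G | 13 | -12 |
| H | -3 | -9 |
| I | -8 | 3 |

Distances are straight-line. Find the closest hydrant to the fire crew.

I

Distances from (-4, 1):
A: √((20)² + (2)²) = √(400.000 + 4.000) = 20.1
B: √((-11)² + (-8)²) = √(121.000 + 64.000) = 13.6
C: √((15)² + (-19)²) = √(225.000 + 361.000) = 24.2
D: √((0)² + (-15)²) = √(0.000 + 225.000) = 15.0
E: √((19)² + (-16)²) = √(361.000 + 256.000) = 24.8
F: √((10)² + (-11)²) = √(100.000 + 121.000) = 14.9
G: √((17)² + (-13)²) = √(289.000 + 169.000) = 21.4
H: √((1)² + (-10)²) = √(1.000 + 100.000) = 10.0
I: √((-4)² + (2)²) = √(16.000 + 4.000) = 4.5
Minimum: I at 4.5.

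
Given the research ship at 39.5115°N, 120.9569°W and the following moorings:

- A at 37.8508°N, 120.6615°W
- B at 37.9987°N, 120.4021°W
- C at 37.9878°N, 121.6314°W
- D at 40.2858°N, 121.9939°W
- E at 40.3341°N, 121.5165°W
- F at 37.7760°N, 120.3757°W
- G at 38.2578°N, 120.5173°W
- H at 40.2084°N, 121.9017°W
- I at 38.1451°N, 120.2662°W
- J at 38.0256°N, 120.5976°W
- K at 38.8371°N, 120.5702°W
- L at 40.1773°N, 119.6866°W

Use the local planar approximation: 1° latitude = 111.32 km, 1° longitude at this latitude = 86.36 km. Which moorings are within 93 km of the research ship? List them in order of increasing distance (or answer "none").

K

Distances from 39.5115°N, 120.9569°W:
A: √((-1.6607·111.32)² + (0.2954·86.36)²) = √(34176.593009 + 650.798059) = 186.6210 km
B: √((-1.5128·111.32)² + (0.5548·86.36)²) = √(28360.208997 + 2295.610339) = 175.0880 km
C: √((-1.5237·111.32)² + (-0.6745·86.36)²) = √(28770.362267 + 3393.041530) = 179.3416 km
D: √((0.7743·111.32)² + (-1.0370·86.36)²) = √(7429.591127 + 8020.155340) = 124.2970 km
E: √((0.8226·111.32)² + (-0.5596·86.36)²) = √(8385.400416 + 2335.504342) = 103.5418 km
F: √((-1.7355·111.32)² + (0.5812·86.36)²) = √(37324.640321 + 2519.280230) = 199.6094 km
G: √((-1.2537·111.32)² + (0.4396·86.36)²) = √(19477.519466 + 1441.254362) = 144.6332 km
H: √((0.6969·111.32)² + (-0.9448·86.36)²) = √(6018.486966 + 6657.405900) = 112.5873 km
I: √((-1.3664·111.32)² + (0.6907·86.36)²) = √(23136.736580 + 3557.985545) = 163.3852 km
J: √((-1.4859·111.32)² + (0.3593·86.36)²) = √(27360.596458 + 962.808026) = 168.2956 km
K: √((-0.6744·111.32)² + (0.3867·86.36)²) = √(5636.136707 + 1115.253543) = 82.1668 km
L: √((0.6658·111.32)² + (1.2703·86.36)²) = √(5493.308343 + 12034.771905) = 132.3937 km
Threshold 93 km: K (82.1668 km) is within range.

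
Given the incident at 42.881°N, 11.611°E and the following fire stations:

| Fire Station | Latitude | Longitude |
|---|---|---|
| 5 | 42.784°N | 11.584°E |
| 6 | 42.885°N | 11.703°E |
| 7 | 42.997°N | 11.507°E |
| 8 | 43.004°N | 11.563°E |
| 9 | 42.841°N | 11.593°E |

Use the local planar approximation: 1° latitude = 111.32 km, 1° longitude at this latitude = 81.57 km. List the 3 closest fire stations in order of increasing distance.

9, 6, 5

Distances from 42.881°N, 11.611°E:
5: √((-0.097·111.32)² + (-0.027·81.57)²) = √(116.59767 + 4.85052) = 11.020 km
6: √((0.004·111.32)² + (0.092·81.57)²) = √(0.19827 + 56.31662) = 7.518 km
7: √((0.116·111.32)² + (-0.104·81.57)²) = √(166.74867 + 71.96604) = 15.450 km
8: √((0.123·111.32)² + (-0.048·81.57)²) = √(187.48072 + 15.33004) = 14.241 km
9: √((-0.040·111.32)² + (-0.018·81.57)²) = √(19.82743 + 2.15579) = 4.689 km
Sorted: 9 (4.689 km) < 6 (7.518 km) < 5 (11.020 km) < 8 (14.241 km) < 7 (15.450 km)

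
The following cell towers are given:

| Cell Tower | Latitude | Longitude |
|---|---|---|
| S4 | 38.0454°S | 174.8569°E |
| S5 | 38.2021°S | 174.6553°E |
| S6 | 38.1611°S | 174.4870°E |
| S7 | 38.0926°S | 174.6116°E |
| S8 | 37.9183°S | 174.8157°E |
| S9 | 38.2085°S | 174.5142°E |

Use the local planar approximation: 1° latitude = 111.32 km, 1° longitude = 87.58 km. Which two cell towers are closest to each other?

Pairwise distances:
S4–S5: √((-0.1567·111.32)² + (-0.2016·87.58)²) = √(304.287693 + 311.738856) = 24.8199 km
S4–S6: √((-0.1157·111.32)² + (-0.3699·87.58)²) = √(165.887290 + 1049.490579) = 34.8623 km
S4–S7: √((-0.0472·111.32)² + (-0.2453·87.58)²) = √(27.607711 + 461.535358) = 22.1166 km
S4–S8: √((0.1271·111.32)² + (-0.0412·87.58)²) = √(200.187749 + 13.019800) = 14.6016 km
S4–S9: √((-0.1631·111.32)² + (-0.3427·87.58)²) = √(329.650939 + 900.820147) = 35.0781 km
S5–S6: √((0.0410·111.32)² + (-0.1683·87.58)²) = √(20.831191 + 217.259169) = 15.4302 km
S5–S7: √((0.1095·111.32)² + (-0.0437·87.58)²) = √(148.584885 + 14.647812) = 12.7763 km
S5–S8: √((0.2838·111.32)² + (0.1604·87.58)²) = √(998.093386 + 197.341584) = 34.5751 km
S5–S9: √((-0.0064·111.32)² + (-0.1411·87.58)²) = √(0.507582 + 152.708745) = 12.3781 km
S6–S7: √((0.0685·111.32)² + (0.1246·87.58)²) = √(58.147030 + 119.081958) = 13.3127 km
S6–S8: √((0.2428·111.32)² + (0.3287·87.58)²) = √(730.539596 + 828.722805) = 39.4875 km
S6–S9: √((-0.0474·111.32)² + (0.0272·87.58)²) = √(27.842170 + 5.674762) = 5.7894 km
S7–S8: √((0.1743·111.32)² + (0.2041·87.58)²) = √(376.479358 + 319.518414) = 26.3818 km
S7–S9: √((-0.1159·111.32)² + (-0.0974·87.58)²) = √(166.461294 + 72.765882) = 15.4670 km
S8–S9: √((-0.2902·111.32)² + (-0.3015·87.58)²) = √(1043.617160 + 697.243565) = 41.7236 km
Closest pair: S6–S9 at 5.7894 km.

S6 and S9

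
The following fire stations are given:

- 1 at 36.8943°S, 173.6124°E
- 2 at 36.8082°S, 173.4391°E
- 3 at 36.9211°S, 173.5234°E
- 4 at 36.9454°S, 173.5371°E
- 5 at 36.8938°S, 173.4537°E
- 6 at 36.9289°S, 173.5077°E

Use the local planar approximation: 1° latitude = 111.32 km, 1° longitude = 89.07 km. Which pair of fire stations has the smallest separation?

3 and 6

Pairwise distances:
3–6: √((-0.0078·111.32)² + (-0.0157·89.07)²) = √(0.753938 + 1.955520) = 1.6460 km
3–4: √((-0.0243·111.32)² + (0.0137·89.07)²) = √(7.317436 + 1.489032) = 2.9676 km
4–6: √((0.0165·111.32)² + (-0.0294·89.07)²) = √(3.373761 + 6.857370) = 3.1986 km
5–6: √((-0.0351·111.32)² + (0.0540·89.07)²) = √(15.267243 + 23.133984) = 6.1969 km
3–5: √((0.0273·111.32)² + (-0.0697·89.07)²) = √(9.235740 + 38.541486) = 6.9121 km
1–3: √((-0.0268·111.32)² + (-0.0890·89.07)²) = √(8.900532 + 62.840975) = 8.4700 km
1–4: √((-0.0511·111.32)² + (-0.0753·89.07)²) = √(32.358486 + 44.983460) = 8.7944 km
4–5: √((0.0516·111.32)² + (-0.0834·89.07)²) = √(32.994823 + 55.181691) = 9.3902 km
2–5: √((-0.0856·111.32)² + (0.0146·89.07)²) = √(90.801689 + 1.691097) = 9.6173 km
1–6: √((-0.0346·111.32)² + (-0.1047·89.07)²) = √(14.835377 + 86.967356) = 10.0897 km
1–5: √((0.0005·111.32)² + (-0.1587·89.07)²) = √(0.003098 + 199.809788) = 14.1355 km
2–3: √((-0.1129·111.32)² + (0.0843·89.07)²) = √(157.955328 + 56.379089) = 14.6402 km
2–6: √((-0.1207·111.32)² + (0.0686·89.07)²) = √(180.534803 + 37.334568) = 14.7604 km
2–4: √((-0.1372·111.32)² + (0.0980·89.07)²) = √(233.267706 + 76.192997) = 17.5915 km
1–2: √((0.0861·111.32)² + (-0.1733·89.07)²) = √(91.865554 + 238.264879) = 18.1695 km
Closest pair: 3–6 at 1.6460 km.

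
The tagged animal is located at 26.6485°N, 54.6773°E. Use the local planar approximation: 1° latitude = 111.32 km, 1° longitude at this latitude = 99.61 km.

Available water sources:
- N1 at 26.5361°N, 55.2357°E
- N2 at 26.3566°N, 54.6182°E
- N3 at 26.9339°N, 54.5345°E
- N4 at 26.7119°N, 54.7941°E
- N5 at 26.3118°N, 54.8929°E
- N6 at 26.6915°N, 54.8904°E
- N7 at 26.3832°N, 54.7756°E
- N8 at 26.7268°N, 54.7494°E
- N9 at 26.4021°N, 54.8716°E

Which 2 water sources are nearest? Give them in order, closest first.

Distances from 26.6485°N, 54.6773°E:
N1: √((-0.1124·111.32)² + (0.5584·99.61)²) = √(156.559353 + 3093.831803) = 57.0122 km
N2: √((-0.2919·111.32)² + (-0.0591·99.61)²) = √(1055.880052 + 34.656192) = 33.0233 km
N3: √((0.2854·111.32)² + (-0.1428·99.61)²) = √(1009.379158 + 202.330938) = 34.8096 km
N4: √((0.0634·111.32)² + (0.1168·99.61)²) = √(49.810960 + 135.360380) = 13.6078 km
N5: √((-0.3367·111.32)² + (0.2156·99.61)²) = √(1404.858644 + 461.214968) = 43.1981 km
N6: √((0.0430·111.32)² + (0.2131·99.61)²) = √(22.913071 + 450.580902) = 21.7599 km
N7: √((-0.2653·111.32)² + (0.0983·99.61)²) = √(872.209666 + 95.876664) = 31.1141 km
N8: √((0.0783·111.32)² + (0.0721·99.61)²) = √(75.974862 + 51.579415) = 11.2940 km
N9: √((-0.2464·111.32)² + (0.1943·99.61)²) = √(752.363646 + 374.585948) = 33.5701 km
Sorted: N8 (11.2940 km) < N4 (13.6078 km) < N6 (21.7599 km) < N7 (31.1141 km) < …

N8, N4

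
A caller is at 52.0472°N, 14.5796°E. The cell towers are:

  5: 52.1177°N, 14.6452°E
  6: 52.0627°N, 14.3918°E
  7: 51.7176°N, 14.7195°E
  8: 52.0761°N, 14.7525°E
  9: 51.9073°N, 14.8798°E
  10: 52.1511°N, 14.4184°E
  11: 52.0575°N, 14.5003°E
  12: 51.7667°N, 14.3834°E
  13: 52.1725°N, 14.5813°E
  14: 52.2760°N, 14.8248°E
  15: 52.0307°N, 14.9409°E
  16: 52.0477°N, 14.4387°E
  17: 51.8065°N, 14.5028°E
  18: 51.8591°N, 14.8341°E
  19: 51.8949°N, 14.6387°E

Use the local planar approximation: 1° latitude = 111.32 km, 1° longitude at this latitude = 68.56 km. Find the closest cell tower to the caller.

11

Distances from 52.0472°N, 14.5796°E:
5: 9.0454 km
6: 12.9907 km
7: 37.9240 km
8: 12.2828 km
9: 25.8098 km
10: 15.9975 km
11: 5.5564 km
12: 33.9994 km
13: 13.9489 km
14: 30.5177 km
15: 24.8387 km
16: 9.6603 km
17: 27.3072 km
18: 27.2563 km
19: 17.4315 km
Minimum: 11 at 5.5564 km.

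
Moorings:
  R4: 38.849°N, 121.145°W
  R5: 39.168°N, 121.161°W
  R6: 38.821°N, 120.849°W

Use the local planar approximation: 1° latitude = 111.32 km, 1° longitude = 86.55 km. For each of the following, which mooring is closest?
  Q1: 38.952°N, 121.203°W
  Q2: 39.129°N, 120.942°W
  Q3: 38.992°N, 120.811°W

Q1 at 38.952°N, 121.203°W:
  R4: 12.517 km
  R5: 24.318 km
  R6: 33.932 km
  → nearest: R4 (12.517 km)
Q2 at 39.129°N, 120.942°W:
  R4: 35.780 km
  R5: 19.445 km
  R6: 35.219 km
  → nearest: R5 (19.445 km)
Q3 at 38.992°N, 120.811°W:
  R4: 33.001 km
  R5: 36.076 km
  R6: 19.318 km
  → nearest: R6 (19.318 km)

Q1→R4; Q2→R5; Q3→R6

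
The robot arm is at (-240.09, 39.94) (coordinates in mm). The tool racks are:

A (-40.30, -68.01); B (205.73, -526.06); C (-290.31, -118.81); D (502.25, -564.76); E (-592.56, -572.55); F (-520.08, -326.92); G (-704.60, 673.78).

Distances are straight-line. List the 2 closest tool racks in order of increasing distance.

Distances from (-240.09, 39.94):
A: 227.09 mm
B: 720.49 mm
C: 166.50 mm
D: 957.46 mm
E: 706.67 mm
F: 461.50 mm
G: 785.83 mm
Sorted: C (166.50 mm) < A (227.09 mm) < F (461.50 mm) < E (706.67 mm) < …

C, A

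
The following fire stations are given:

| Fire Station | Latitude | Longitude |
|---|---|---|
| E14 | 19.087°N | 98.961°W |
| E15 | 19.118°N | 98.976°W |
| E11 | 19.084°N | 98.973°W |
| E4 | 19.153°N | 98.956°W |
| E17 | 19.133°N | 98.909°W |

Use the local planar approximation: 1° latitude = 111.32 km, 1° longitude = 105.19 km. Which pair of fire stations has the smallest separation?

E14 and E11

Pairwise distances:
E14–E15: √((0.031·111.32)² + (-0.015·105.19)²) = √(11.90885 + 2.48961) = 3.795 km
E14–E11: √((-0.003·111.32)² + (-0.012·105.19)²) = √(0.11153 + 1.59335) = 1.306 km
E14–E4: √((0.066·111.32)² + (0.005·105.19)²) = √(53.98017 + 0.27662) = 7.366 km
E14–E17: √((0.046·111.32)² + (0.052·105.19)²) = √(26.22177 + 29.91959) = 7.493 km
E15–E11: √((-0.034·111.32)² + (0.003·105.19)²) = √(14.32532 + 0.09958) = 3.798 km
E15–E4: √((0.035·111.32)² + (0.020·105.19)²) = √(15.18037 + 4.42597) = 4.428 km
E15–E17: √((0.015·111.32)² + (0.067·105.19)²) = √(2.78823 + 49.67050) = 7.243 km
E11–E4: √((0.069·111.32)² + (0.017·105.19)²) = √(58.99899 + 3.19777) = 7.886 km
E11–E17: √((0.049·111.32)² + (0.064·105.19)²) = √(29.75353 + 45.32198) = 8.665 km
E4–E17: √((-0.020·111.32)² + (0.047·105.19)²) = √(4.95686 + 24.44244) = 5.422 km
Closest pair: E14–E11 at 1.306 km.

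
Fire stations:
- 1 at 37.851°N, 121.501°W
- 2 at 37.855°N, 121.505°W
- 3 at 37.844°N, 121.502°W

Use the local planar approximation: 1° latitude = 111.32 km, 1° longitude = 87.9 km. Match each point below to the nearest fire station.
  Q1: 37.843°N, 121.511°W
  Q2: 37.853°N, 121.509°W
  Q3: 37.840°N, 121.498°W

Q1→3; Q2→2; Q3→3

Q1 at 37.843°N, 121.511°W:
  1: √((0.008·111.32)² + (0.010·87.9)²) = √(0.79310 + 0.77264) = 1.251 km
  2: √((0.012·111.32)² + (0.006·87.9)²) = √(1.78447 + 0.27815) = 1.436 km
  3: √((0.001·111.32)² + (0.009·87.9)²) = √(0.01239 + 0.62584) = 0.799 km
  → nearest: 3 (0.799 km)
Q2 at 37.853°N, 121.509°W:
  1: √((-0.002·111.32)² + (0.008·87.9)²) = √(0.04957 + 0.49449) = 0.738 km
  2: √((0.002·111.32)² + (0.004·87.9)²) = √(0.04957 + 0.12362) = 0.416 km
  3: √((-0.009·111.32)² + (0.007·87.9)²) = √(1.00376 + 0.37859) = 1.176 km
  → nearest: 2 (0.416 km)
Q3 at 37.840°N, 121.498°W:
  1: √((0.011·111.32)² + (-0.003·87.9)²) = √(1.49945 + 0.06954) = 1.253 km
  2: √((0.015·111.32)² + (-0.007·87.9)²) = √(2.78823 + 0.37859) = 1.780 km
  3: √((0.004·111.32)² + (-0.004·87.9)²) = √(0.19827 + 0.12362) = 0.567 km
  → nearest: 3 (0.567 km)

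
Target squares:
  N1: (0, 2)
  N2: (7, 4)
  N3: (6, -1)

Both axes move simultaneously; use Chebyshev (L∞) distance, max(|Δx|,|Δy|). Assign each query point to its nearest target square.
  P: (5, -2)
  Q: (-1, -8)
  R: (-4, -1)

P→N3; Q→N3; R→N1

P at (5, -2):
  N1: max(|-5|, |4|) = 5
  N2: max(|2|, |6|) = 6
  N3: max(|1|, |1|) = 1
  → nearest: N3 (1)
Q at (-1, -8):
  N1: max(|1|, |10|) = 10
  N2: max(|8|, |12|) = 12
  N3: max(|7|, |7|) = 7
  → nearest: N3 (7)
R at (-4, -1):
  N1: max(|4|, |3|) = 4
  N2: max(|11|, |5|) = 11
  N3: max(|10|, |0|) = 10
  → nearest: N1 (4)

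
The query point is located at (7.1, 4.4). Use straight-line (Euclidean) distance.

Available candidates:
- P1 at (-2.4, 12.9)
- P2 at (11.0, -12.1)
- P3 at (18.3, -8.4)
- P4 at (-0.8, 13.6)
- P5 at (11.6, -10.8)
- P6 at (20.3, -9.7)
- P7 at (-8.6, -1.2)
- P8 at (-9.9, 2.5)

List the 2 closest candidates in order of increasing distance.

Distances from (7.1, 4.4):
P1: √((-9.5)² + (8.5)²) = √(90.2500 + 72.2500) = 12.75
P2: √((3.9)² + (-16.5)²) = √(15.2100 + 272.2500) = 16.95
P3: √((11.2)² + (-12.8)²) = √(125.4400 + 163.8400) = 17.01
P4: √((-7.9)² + (9.2)²) = √(62.4100 + 84.6400) = 12.13
P5: √((4.5)² + (-15.2)²) = √(20.2500 + 231.0400) = 15.85
P6: √((13.2)² + (-14.1)²) = √(174.2400 + 198.8100) = 19.31
P7: √((-15.7)² + (-5.6)²) = √(246.4900 + 31.3600) = 16.67
P8: √((-17.0)² + (-1.9)²) = √(289.0000 + 3.6100) = 17.11
Sorted: P4 (12.13) < P1 (12.75) < P5 (15.85) < P7 (16.67) < …

P4, P1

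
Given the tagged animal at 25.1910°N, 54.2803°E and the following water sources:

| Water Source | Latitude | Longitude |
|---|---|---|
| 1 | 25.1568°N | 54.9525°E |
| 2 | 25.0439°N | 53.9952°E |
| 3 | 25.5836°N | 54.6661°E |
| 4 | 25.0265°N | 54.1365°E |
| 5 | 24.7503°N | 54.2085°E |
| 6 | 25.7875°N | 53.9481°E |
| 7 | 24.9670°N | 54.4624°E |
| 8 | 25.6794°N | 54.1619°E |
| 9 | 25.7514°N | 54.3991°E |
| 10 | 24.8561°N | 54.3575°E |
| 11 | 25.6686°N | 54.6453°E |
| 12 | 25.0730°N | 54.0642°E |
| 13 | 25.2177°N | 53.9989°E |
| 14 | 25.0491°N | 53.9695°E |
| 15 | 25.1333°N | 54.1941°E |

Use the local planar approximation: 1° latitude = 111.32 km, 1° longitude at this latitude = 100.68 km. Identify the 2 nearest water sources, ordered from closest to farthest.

Distances from 25.1910°N, 54.2803°E:
1: 67.7841 km
2: 33.0463 km
3: 58.4704 km
4: 23.3440 km
5: 49.5884 km
6: 74.3499 km
7: 30.9502 km
8: 55.6602 km
9: 63.5200 km
10: 38.0827 km
11: 64.6305 km
12: 25.4148 km
13: 28.4868 km
14: 35.0524 km
15: 10.7970 km
Sorted: 15 (10.7970 km) < 4 (23.3440 km) < 12 (25.4148 km) < 13 (28.4868 km) < …

15, 4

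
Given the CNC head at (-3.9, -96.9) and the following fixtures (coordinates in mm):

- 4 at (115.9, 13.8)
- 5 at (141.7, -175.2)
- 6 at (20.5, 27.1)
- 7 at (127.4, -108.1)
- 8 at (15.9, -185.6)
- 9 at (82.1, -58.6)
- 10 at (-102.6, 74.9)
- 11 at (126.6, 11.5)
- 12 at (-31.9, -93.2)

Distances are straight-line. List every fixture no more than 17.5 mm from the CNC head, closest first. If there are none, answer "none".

none

Distances from (-3.9, -96.9):
4: √((119.8)² + (110.7)²) = √(14352.040 + 12254.490) = 163.1 mm
5: √((145.6)² + (-78.3)²) = √(21199.360 + 6130.890) = 165.3 mm
6: √((24.4)² + (124.0)²) = √(595.360 + 15376.000) = 126.4 mm
7: √((131.3)² + (-11.2)²) = √(17239.690 + 125.440) = 131.8 mm
8: √((19.8)² + (-88.7)²) = √(392.040 + 7867.690) = 90.9 mm
9: √((86.0)² + (38.3)²) = √(7396.000 + 1466.890) = 94.1 mm
10: √((-98.7)² + (171.8)²) = √(9741.690 + 29515.240) = 198.1 mm
11: √((130.5)² + (108.4)²) = √(17030.250 + 11750.560) = 169.6 mm
12: √((-28.0)² + (3.7)²) = √(784.000 + 13.690) = 28.2 mm
Threshold 17.5 mm: none within range.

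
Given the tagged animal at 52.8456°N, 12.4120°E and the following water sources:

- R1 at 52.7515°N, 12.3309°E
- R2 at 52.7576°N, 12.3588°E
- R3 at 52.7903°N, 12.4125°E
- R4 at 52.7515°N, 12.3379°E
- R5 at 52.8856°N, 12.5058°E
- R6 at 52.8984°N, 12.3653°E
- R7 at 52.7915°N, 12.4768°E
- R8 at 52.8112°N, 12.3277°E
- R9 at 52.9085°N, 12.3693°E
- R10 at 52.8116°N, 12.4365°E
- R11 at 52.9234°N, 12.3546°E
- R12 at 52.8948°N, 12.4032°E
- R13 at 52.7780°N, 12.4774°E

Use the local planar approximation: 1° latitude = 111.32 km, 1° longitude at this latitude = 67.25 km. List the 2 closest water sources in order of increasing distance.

R10, R12

Distances from 52.8456°N, 12.4120°E:
R1: √((-0.0941·111.32)² + (-0.0811·67.25)²) = √(109.730066 + 29.745843) = 11.8100 km
R2: √((-0.0880·111.32)² + (-0.0532·67.25)²) = √(95.964751 + 12.799937) = 10.4290 km
R3: √((-0.0553·111.32)² + (0.0005·67.25)²) = √(37.896287 + 0.001131) = 6.1561 km
R4: √((-0.0941·111.32)² + (-0.0741·67.25)²) = √(109.730066 + 24.832531) = 11.6001 km
R5: √((0.0400·111.32)² + (0.0938·67.25)²) = √(19.827428 + 39.791495) = 7.7213 km
R6: √((0.0528·111.32)² + (-0.0467·67.25)²) = √(34.547310 + 9.863211) = 6.6641 km
R7: √((-0.0541·111.32)² + (0.0648·67.25)²) = √(36.269446 + 18.990421) = 7.4337 km
R8: √((-0.0344·111.32)² + (-0.0843·67.25)²) = √(14.664366 + 32.139545) = 6.8413 km
R9: √((0.0629·111.32)² + (-0.0427·67.25)²) = √(49.028396 + 8.245943) = 7.5680 km
R10: √((-0.0340·111.32)² + (0.0245·67.25)²) = √(14.325317 + 2.714668) = 4.1280 km
R11: √((0.0778·111.32)² + (-0.0574·67.25)²) = √(75.007655 + 14.900758) = 9.4820 km
R12: √((0.0492·111.32)² + (-0.0088·67.25)²) = √(29.996916 + 0.350227) = 5.5088 km
R13: √((-0.0676·111.32)² + (0.0654·67.25)²) = √(56.629117 + 19.343723) = 8.7162 km
Sorted: R10 (4.1280 km) < R12 (5.5088 km) < R3 (6.1561 km) < R6 (6.6641 km) < …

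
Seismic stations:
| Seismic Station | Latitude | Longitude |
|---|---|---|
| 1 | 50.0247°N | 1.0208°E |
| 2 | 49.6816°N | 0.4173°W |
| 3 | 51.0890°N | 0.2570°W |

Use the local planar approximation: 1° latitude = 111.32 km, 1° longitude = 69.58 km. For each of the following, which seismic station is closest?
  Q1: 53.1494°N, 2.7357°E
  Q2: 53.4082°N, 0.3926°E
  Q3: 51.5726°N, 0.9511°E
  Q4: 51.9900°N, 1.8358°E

Q1 at 53.1494°N, 2.7357°E:
  1: √((-3.1247·111.32)² + (-1.7149·69.58)²) = √(120993.781473 + 14237.916758) = 367.7386 km
  2: √((-3.4678·111.32)² + (-3.1530·69.58)²) = √(149023.404172 + 48130.102915) = 444.0197 km
  3: √((-2.0604·111.32)² + (-2.9927·69.58)²) = √(52607.719722 + 43360.593311) = 309.7875 km
  → nearest: 3 (309.7875 km)
Q2 at 53.4082°N, 0.3926°E:
  1: √((-3.3835·111.32)² + (0.6282·69.58)²) = √(141866.141527 + 1910.577738) = 379.1790 km
  2: √((-3.7266·111.32)² + (-0.8099·69.58)²) = √(172096.466950 + 3175.642801) = 418.6551 km
  3: √((-2.3192·111.32)² + (-0.6496·69.58)²) = √(66653.475552 + 2042.964788) = 262.1001 km
  → nearest: 3 (262.1001 km)
Q3 at 51.5726°N, 0.9511°E:
  1: √((-1.5479·111.32)² + (0.0697·69.58)²) = √(29691.503918 + 23.519842) = 172.3805 km
  2: √((-1.8910·111.32)² + (-1.3684·69.58)²) = √(44312.826557 + 9065.567165) = 231.0376 km
  3: √((-0.4836·111.32)² + (-1.2081·69.58)²) = √(2898.137455 + 7066.016016) = 99.8206 km
  → nearest: 3 (99.8206 km)
Q4 at 51.9900°N, 1.8358°E:
  1: √((-1.9653·111.32)² + (-0.8150·69.58)²) = √(47863.461490 + 3215.763239) = 226.0071 km
  2: √((-2.3084·111.32)² + (-2.2531·69.58)²) = √(66034.140068 + 24577.051751) = 301.0169 km
  3: √((-0.9010·111.32)² + (-2.0928·69.58)²) = √(10059.953592 + 21204.317679) = 176.8171 km
  → nearest: 3 (176.8171 km)

Q1→3; Q2→3; Q3→3; Q4→3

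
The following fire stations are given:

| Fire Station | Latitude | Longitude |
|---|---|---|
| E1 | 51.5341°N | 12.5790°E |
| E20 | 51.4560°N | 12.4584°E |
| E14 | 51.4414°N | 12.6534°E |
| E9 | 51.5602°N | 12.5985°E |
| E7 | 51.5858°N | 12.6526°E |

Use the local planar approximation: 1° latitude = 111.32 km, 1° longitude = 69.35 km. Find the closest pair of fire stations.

E1 and E9

Pairwise distances:
E1–E20: √((-0.0781·111.32)² + (-0.1206·69.35)²) = √(75.587236 + 69.949972) = 12.0639 km
E1–E14: √((-0.0927·111.32)² + (0.0744·69.35)²) = √(106.489273 + 26.621885) = 11.5374 km
E1–E9: √((0.0261·111.32)² + (0.0195·69.35)²) = √(8.441651 + 1.828783) = 3.2048 km
E1–E7: √((0.0517·111.32)² + (0.0736·69.35)²) = √(33.122833 + 26.052449) = 7.6925 km
E20–E14: √((-0.0146·111.32)² + (0.1950·69.35)²) = √(2.641509 + 182.878291) = 13.6206 km
E20–E9: √((0.1042·111.32)² + (0.1401·69.35)²) = √(134.549421 + 94.399393) = 15.1311 km
E20–E7: √((0.1298·111.32)² + (0.1942·69.35)²) = √(208.783311 + 181.380829) = 19.7526 km
E14–E9: √((0.1188·111.32)² + (-0.0549·69.35)²) = √(174.895758 + 14.495648) = 13.7620 km
E14–E7: √((0.1444·111.32)² + (-0.0008·69.35)²) = √(258.393022 + 0.003078) = 16.0747 km
E9–E7: √((0.0256·111.32)² + (0.0541·69.35)²) = √(8.121314 + 14.076266) = 4.7114 km
Closest pair: E1–E9 at 3.2048 km.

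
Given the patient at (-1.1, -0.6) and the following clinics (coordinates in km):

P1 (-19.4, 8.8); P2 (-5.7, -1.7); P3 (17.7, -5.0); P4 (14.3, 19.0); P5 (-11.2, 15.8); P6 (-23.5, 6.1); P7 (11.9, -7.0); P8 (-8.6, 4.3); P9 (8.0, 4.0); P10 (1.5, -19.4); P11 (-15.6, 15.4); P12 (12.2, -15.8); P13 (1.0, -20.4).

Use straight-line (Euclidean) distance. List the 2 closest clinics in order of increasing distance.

Distances from (-1.1, -0.6):
P1: 20.57 km
P2: 4.73 km
P3: 19.31 km
P4: 24.93 km
P5: 19.26 km
P6: 23.38 km
P7: 14.49 km
P8: 8.96 km
P9: 10.20 km
P10: 18.98 km
P11: 21.59 km
P12: 20.20 km
P13: 19.91 km
Sorted: P2 (4.73 km) < P8 (8.96 km) < P9 (10.20 km) < P7 (14.49 km) < …

P2, P8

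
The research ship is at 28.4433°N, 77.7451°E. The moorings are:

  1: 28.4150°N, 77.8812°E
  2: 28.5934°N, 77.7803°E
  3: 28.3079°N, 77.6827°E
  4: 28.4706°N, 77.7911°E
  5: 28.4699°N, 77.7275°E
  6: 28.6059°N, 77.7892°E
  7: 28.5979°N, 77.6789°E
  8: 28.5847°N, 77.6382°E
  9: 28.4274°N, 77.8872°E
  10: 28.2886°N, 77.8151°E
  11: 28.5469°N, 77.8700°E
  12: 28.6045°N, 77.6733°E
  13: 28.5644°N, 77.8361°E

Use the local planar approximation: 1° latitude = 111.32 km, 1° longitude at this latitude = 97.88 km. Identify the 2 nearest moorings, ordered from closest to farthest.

5, 4

Distances from 28.4433°N, 77.7451°E:
1: √((-0.0283·111.32)² + (0.1361·97.88)²) = √(9.924743 + 177.461510) = 13.6889 km
2: √((0.1501·111.32)² + (0.0352·97.88)²) = √(279.195092 + 11.870616) = 17.0606 km
3: √((-0.1354·111.32)² + (-0.0624·97.88)²) = √(227.187129 + 37.304146) = 16.2632 km
4: √((0.0273·111.32)² + (0.0460·97.88)²) = √(9.235740 + 20.272326) = 5.4321 km
5: √((0.0266·111.32)² + (-0.0176·97.88)²) = √(8.768184 + 2.967654) = 3.4258 km
6: √((0.1626·111.32)² + (0.0441·97.88)²) = √(327.632879 + 18.632241) = 18.6082 km
7: √((0.1546·111.32)² + (-0.0662·97.88)²) = √(296.186578 + 41.985942) = 18.3895 km
8: √((0.1414·111.32)² + (-0.1069·97.88)²) = √(247.767999 + 109.482154) = 18.9011 km
9: √((-0.0159·111.32)² + (0.1421·97.88)²) = √(3.132858 + 193.453271) = 14.0209 km
10: √((-0.1547·111.32)² + (0.0700·97.88)²) = √(296.569867 + 46.944423) = 18.5341 km
11: √((0.1036·111.32)² + (0.1249·97.88)²) = √(133.004369 + 149.455808) = 16.8066 km
12: √((0.1612·111.32)² + (-0.0718·97.88)²) = √(322.015273 + 49.389748) = 19.2719 km
13: √((0.1211·111.32)² + (0.0910·97.88)²) = √(181.733371 + 79.336074) = 16.1576 km
Sorted: 5 (3.4258 km) < 4 (5.4321 km) < 1 (13.6889 km) < 9 (14.0209 km) < …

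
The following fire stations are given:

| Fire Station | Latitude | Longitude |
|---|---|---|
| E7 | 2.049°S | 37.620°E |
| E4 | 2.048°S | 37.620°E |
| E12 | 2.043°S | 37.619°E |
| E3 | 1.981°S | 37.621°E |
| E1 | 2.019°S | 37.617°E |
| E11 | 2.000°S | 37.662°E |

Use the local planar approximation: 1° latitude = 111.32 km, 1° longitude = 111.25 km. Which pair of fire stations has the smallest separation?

E7 and E4

Pairwise distances:
E7–E4: 0.111 km
E7–E12: 0.677 km
E7–E3: 7.571 km
E7–E1: 3.356 km
E7–E11: 7.182 km
E4–E12: 0.568 km
E4–E3: 7.459 km
E4–E1: 3.245 km
E4–E11: 7.098 km
E12–E3: 6.905 km
E12–E1: 2.681 km
E12–E11: 6.767 km
E3–E1: 4.254 km
E3–E11: 5.028 km
E1–E11: 5.435 km
Closest pair: E7–E4 at 0.111 km.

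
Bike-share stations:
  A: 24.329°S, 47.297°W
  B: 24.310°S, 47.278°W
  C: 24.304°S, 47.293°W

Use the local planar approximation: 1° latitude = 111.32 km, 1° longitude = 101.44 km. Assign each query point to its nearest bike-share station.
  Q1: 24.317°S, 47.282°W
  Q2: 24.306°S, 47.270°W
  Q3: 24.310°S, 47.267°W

Q1 at 24.317°S, 47.282°W:
  A: 2.025 km
  B: 0.879 km
  C: 1.827 km
  → nearest: B (0.879 km)
Q2 at 24.306°S, 47.270°W:
  A: 3.749 km
  B: 0.926 km
  C: 2.344 km
  → nearest: B (0.926 km)
Q3 at 24.310°S, 47.267°W:
  A: 3.706 km
  B: 1.116 km
  C: 2.721 km
  → nearest: B (1.116 km)

Q1→B; Q2→B; Q3→B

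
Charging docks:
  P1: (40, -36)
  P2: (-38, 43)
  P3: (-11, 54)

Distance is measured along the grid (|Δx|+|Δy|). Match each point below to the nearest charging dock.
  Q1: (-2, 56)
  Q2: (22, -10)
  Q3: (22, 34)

Q1→P3; Q2→P1; Q3→P3

Q1 at (-2, 56):
  P1: |42| + |-92| = 42 + 92 = 134
  P2: |-36| + |-13| = 36 + 13 = 49
  P3: |-9| + |-2| = 9 + 2 = 11
  → nearest: P3 (11)
Q2 at (22, -10):
  P1: |18| + |-26| = 18 + 26 = 44
  P2: |-60| + |53| = 60 + 53 = 113
  P3: |-33| + |64| = 33 + 64 = 97
  → nearest: P1 (44)
Q3 at (22, 34):
  P1: |18| + |-70| = 18 + 70 = 88
  P2: |-60| + |9| = 60 + 9 = 69
  P3: |-33| + |20| = 33 + 20 = 53
  → nearest: P3 (53)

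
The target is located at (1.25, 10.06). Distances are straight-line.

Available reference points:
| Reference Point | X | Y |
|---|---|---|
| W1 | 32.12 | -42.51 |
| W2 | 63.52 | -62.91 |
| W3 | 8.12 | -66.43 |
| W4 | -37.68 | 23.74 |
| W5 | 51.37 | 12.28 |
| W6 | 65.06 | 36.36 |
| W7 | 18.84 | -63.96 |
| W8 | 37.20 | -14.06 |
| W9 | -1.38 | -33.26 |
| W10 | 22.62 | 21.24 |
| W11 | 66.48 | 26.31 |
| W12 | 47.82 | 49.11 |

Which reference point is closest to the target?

Distances from (1.25, 10.06):
W1: √((30.87)² + (-52.57)²) = √(952.9569 + 2763.6049) = 60.96
W2: √((62.27)² + (-72.97)²) = √(3877.5529 + 5324.6209) = 95.93
W3: √((6.87)² + (-76.49)²) = √(47.1969 + 5850.7201) = 76.80
W4: √((-38.93)² + (13.68)²) = √(1515.5449 + 187.1424) = 41.26
W5: √((50.12)² + (2.22)²) = √(2512.0144 + 4.9284) = 50.17
W6: √((63.81)² + (26.30)²) = √(4071.7161 + 691.6900) = 69.02
W7: √((17.59)² + (-74.02)²) = √(309.4081 + 5478.9604) = 76.08
W8: √((35.95)² + (-24.12)²) = √(1292.4025 + 581.7744) = 43.29
W9: √((-2.63)² + (-43.32)²) = √(6.9169 + 1876.6224) = 43.40
W10: √((21.37)² + (11.18)²) = √(456.6769 + 124.9924) = 24.12
W11: √((65.23)² + (16.25)²) = √(4254.9529 + 264.0625) = 67.22
W12: √((46.57)² + (39.05)²) = √(2168.7649 + 1524.9025) = 60.78
Minimum: W10 at 24.12.

W10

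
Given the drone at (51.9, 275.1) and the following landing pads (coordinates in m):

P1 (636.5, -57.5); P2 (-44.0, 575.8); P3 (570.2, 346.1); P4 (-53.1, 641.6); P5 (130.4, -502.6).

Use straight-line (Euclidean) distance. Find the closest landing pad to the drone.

Distances from (51.9, 275.1):
P1: √((584.6)² + (-332.6)²) = √(341757.160 + 110622.760) = 672.6 m
P2: √((-95.9)² + (300.7)²) = √(9196.810 + 90420.490) = 315.6 m
P3: √((518.3)² + (71.0)²) = √(268634.890 + 5041.000) = 523.1 m
P4: √((-105.0)² + (366.5)²) = √(11025.000 + 134322.250) = 381.2 m
P5: √((78.5)² + (-777.7)²) = √(6162.250 + 604817.290) = 781.7 m
Minimum: P2 at 315.6 m.

P2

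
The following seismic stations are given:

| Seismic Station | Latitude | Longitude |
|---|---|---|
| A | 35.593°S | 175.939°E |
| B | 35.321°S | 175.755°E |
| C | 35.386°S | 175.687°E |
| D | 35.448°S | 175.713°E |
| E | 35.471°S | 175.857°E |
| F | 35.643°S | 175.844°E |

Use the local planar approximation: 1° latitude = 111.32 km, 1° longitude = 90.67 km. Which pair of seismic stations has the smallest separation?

Pairwise distances:
C–D: 7.293 km
B–C: 9.506 km
A–F: 10.256 km
D–E: 13.305 km
B–D: 14.642 km
A–E: 15.483 km
C–E: 18.087 km
B–E: 19.088 km
E–F: 19.183 km
D–F: 24.745 km
A–D: 26.085 km
C–F: 31.955 km
A–C: 32.451 km
A–B: 34.571 km
B–F: 36.742 km
Closest pair: C–D at 7.293 km.

C and D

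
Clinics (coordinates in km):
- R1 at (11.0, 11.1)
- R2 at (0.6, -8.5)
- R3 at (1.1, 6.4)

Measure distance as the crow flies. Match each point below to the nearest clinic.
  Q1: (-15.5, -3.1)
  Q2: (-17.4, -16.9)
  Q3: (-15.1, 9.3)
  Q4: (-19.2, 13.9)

Q1→R2; Q2→R2; Q3→R3; Q4→R3

Q1 at (-15.5, -3.1):
  R1: 30.1 km
  R2: 17.0 km
  R3: 19.1 km
  → nearest: R2 (17.0 km)
Q2 at (-17.4, -16.9):
  R1: 39.9 km
  R2: 19.9 km
  R3: 29.8 km
  → nearest: R2 (19.9 km)
Q3 at (-15.1, 9.3):
  R1: 26.2 km
  R2: 23.7 km
  R3: 16.5 km
  → nearest: R3 (16.5 km)
Q4 at (-19.2, 13.9):
  R1: 30.3 km
  R2: 29.9 km
  R3: 21.6 km
  → nearest: R3 (21.6 km)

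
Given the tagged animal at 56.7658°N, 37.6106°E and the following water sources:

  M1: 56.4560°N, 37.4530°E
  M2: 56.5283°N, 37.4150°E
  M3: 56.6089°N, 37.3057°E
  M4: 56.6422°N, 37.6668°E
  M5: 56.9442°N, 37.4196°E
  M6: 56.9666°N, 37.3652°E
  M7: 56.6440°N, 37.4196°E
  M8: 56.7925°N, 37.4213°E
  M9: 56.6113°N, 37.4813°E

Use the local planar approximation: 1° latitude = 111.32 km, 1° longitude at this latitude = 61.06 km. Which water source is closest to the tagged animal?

Distances from 56.7658°N, 37.6106°E:
M1: √((-0.3098·111.32)² + (-0.1576·61.06)²) = √(1189.348755 + 92.603207) = 35.8044 km
M2: √((-0.2375·111.32)² + (-0.1956·61.06)²) = √(698.994282 + 142.643275) = 29.0110 km
M3: √((-0.1569·111.32)² + (-0.3049·61.06)²) = √(305.064929 + 346.599912) = 25.5277 km
M4: √((-0.1236·111.32)² + (0.0562·61.06)²) = √(189.314264 + 11.775686) = 14.1806 km
M5: √((0.1784·111.32)² + (-0.1910·61.06)²) = √(394.399264 + 136.012973) = 23.0307 km
M6: √((0.2008·111.32)² + (-0.2454·61.06)²) = √(499.659113 + 224.523972) = 26.9107 km
M7: √((-0.1218·111.32)² + (-0.1910·61.06)²) = √(183.840407 + 136.012973) = 17.8844 km
M8: √((0.0267·111.32)² + (-0.1893·61.06)²) = √(8.834234 + 133.602575) = 11.9347 km
M9: √((-0.1545·111.32)² + (-0.1293·61.06)²) = √(295.803537 + 62.331941) = 18.9245 km
Minimum: M8 at 11.9347 km.

M8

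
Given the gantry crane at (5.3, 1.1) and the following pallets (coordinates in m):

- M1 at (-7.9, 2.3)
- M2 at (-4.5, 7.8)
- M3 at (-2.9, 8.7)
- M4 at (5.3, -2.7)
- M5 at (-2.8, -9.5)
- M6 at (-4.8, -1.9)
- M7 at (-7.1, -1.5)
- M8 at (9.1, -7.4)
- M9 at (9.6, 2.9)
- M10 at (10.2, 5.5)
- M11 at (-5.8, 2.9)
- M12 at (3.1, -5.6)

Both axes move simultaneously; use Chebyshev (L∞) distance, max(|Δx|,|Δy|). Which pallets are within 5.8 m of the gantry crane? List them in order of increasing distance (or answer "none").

M4, M9, M10

Distances from (5.3, 1.1):
M1: max(|-13.2|, |1.2|) = 13.2 m
M2: max(|-9.8|, |6.7|) = 9.8 m
M3: max(|-8.2|, |7.6|) = 8.2 m
M4: max(|0.0|, |-3.8|) = 3.8 m
M5: max(|-8.1|, |-10.6|) = 10.6 m
M6: max(|-10.1|, |-3.0|) = 10.1 m
M7: max(|-12.4|, |-2.6|) = 12.4 m
M8: max(|3.8|, |-8.5|) = 8.5 m
M9: max(|4.3|, |1.8|) = 4.3 m
M10: max(|4.9|, |4.4|) = 4.9 m
M11: max(|-11.1|, |1.8|) = 11.1 m
M12: max(|-2.2|, |-6.7|) = 6.7 m
Threshold 5.8 m: M4 (3.8 m), M9 (4.3 m), M10 (4.9 m) are within range.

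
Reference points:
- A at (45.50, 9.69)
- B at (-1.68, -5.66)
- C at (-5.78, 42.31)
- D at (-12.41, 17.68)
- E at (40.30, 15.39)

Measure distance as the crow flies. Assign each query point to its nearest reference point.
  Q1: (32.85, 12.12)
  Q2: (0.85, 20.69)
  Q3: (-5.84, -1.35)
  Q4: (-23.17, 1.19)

Q1→E; Q2→D; Q3→B; Q4→D

Q1 at (32.85, 12.12):
  A: √((12.65)² + (-2.43)²) = √(160.0225 + 5.9049) = 12.88
  B: √((-34.53)² + (-17.78)²) = √(1192.3209 + 316.1284) = 38.84
  C: √((-38.63)² + (30.19)²) = √(1492.2769 + 911.4361) = 49.03
  D: √((-45.26)² + (5.56)²) = √(2048.4676 + 30.9136) = 45.60
  E: √((7.45)² + (3.27)²) = √(55.5025 + 10.6929) = 8.14
  → nearest: E (8.14)
Q2 at (0.85, 20.69):
  A: √((44.65)² + (-11.00)²) = √(1993.6225 + 121.0000) = 45.99
  B: √((-2.53)² + (-26.35)²) = √(6.4009 + 694.3225) = 26.47
  C: √((-6.63)² + (21.62)²) = √(43.9569 + 467.4244) = 22.61
  D: √((-13.26)² + (-3.01)²) = √(175.8276 + 9.0601) = 13.60
  E: √((39.45)² + (-5.30)²) = √(1556.3025 + 28.0900) = 39.80
  → nearest: D (13.60)
Q3 at (-5.84, -1.35):
  A: √((51.34)² + (11.04)²) = √(2635.7956 + 121.8816) = 52.51
  B: √((4.16)² + (-4.31)²) = √(17.3056 + 18.5761) = 5.99
  C: √((0.06)² + (43.66)²) = √(0.0036 + 1906.1956) = 43.66
  D: √((-6.57)² + (19.03)²) = √(43.1649 + 362.1409) = 20.13
  E: √((46.14)² + (16.74)²) = √(2128.8996 + 280.2276) = 49.08
  → nearest: B (5.99)
Q4 at (-23.17, 1.19):
  A: √((68.67)² + (8.50)²) = √(4715.5689 + 72.2500) = 69.19
  B: √((21.49)² + (-6.85)²) = √(461.8201 + 46.9225) = 22.56
  C: √((17.39)² + (41.12)²) = √(302.4121 + 1690.8544) = 44.65
  D: √((10.76)² + (16.49)²) = √(115.7776 + 271.9201) = 19.69
  E: √((63.47)² + (14.20)²) = √(4028.4409 + 201.6400) = 65.04
  → nearest: D (19.69)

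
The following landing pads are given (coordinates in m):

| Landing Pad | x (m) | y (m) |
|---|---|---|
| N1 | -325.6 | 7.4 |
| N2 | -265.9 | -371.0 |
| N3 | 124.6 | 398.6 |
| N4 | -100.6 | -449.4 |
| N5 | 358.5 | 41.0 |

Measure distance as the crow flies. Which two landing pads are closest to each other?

N2 and N4

Pairwise distances:
N1–N2: √((59.7)² + (-378.4)²) = √(3564.090 + 143186.560) = 383.1 m
N1–N3: √((450.2)² + (391.2)²) = √(202680.040 + 153037.440) = 596.4 m
N1–N4: √((225.0)² + (-456.8)²) = √(50625.000 + 208666.240) = 509.2 m
N1–N5: √((684.1)² + (33.6)²) = √(467992.810 + 1128.960) = 684.9 m
N2–N3: √((390.5)² + (769.6)²) = √(152490.250 + 592284.160) = 863.0 m
N2–N4: √((165.3)² + (-78.4)²) = √(27324.090 + 6146.560) = 182.9 m
N2–N5: √((624.4)² + (412.0)²) = √(389875.360 + 169744.000) = 748.1 m
N3–N4: √((-225.2)² + (-848.0)²) = √(50715.040 + 719104.000) = 877.4 m
N3–N5: √((233.9)² + (-357.6)²) = √(54709.210 + 127877.760) = 427.3 m
N4–N5: √((459.1)² + (490.4)²) = √(210772.810 + 240492.160) = 671.8 m
Closest pair: N2–N4 at 182.9 m.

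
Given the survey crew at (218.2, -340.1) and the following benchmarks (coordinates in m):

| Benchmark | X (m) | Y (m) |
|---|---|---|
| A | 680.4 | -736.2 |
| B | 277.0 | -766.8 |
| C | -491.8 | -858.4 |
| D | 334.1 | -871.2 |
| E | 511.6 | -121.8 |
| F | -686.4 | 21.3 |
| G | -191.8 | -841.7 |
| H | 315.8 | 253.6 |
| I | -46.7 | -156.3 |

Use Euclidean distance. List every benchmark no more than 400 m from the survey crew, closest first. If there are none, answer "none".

I, E

Distances from (218.2, -340.1):
A: √((462.2)² + (-396.1)²) = √(213628.840 + 156895.210) = 608.7 m
B: √((58.8)² + (-426.7)²) = √(3457.440 + 182072.890) = 430.7 m
C: √((-710.0)² + (-518.3)²) = √(504100.000 + 268634.890) = 879.1 m
D: √((115.9)² + (-531.1)²) = √(13432.810 + 282067.210) = 543.6 m
E: √((293.4)² + (218.3)²) = √(86083.560 + 47654.890) = 365.7 m
F: √((-904.6)² + (361.4)²) = √(818301.160 + 130609.960) = 974.1 m
G: √((-410.0)² + (-501.6)²) = √(168100.000 + 251602.560) = 647.8 m
H: √((97.6)² + (593.7)²) = √(9525.760 + 352479.690) = 601.7 m
I: √((-264.9)² + (183.8)²) = √(70172.010 + 33782.440) = 322.4 m
Threshold 400 m: I (322.4 m), E (365.7 m) are within range.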